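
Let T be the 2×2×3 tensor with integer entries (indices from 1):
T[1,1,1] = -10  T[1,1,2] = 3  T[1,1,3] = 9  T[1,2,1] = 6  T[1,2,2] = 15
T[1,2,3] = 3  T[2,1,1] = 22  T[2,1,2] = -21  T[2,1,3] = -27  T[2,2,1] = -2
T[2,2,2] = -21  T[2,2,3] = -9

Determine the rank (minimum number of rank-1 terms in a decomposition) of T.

2

Lower bound: the mode-3 unfolding of T (rows indexed by k, columns by (i,j) = (1,1), (1,2), (2,1), (2,2)) is [[-10, 6, 22, -2], [3, 15, -21, -21], [9, 3, -27, -9]].
There the 2×2 minor on rows k ∈ {1, 2}, columns (i,j) ∈ {(1,1), (1,2)} is det [[-10, 6], [3, 15]] = -168 ≠ 0, so this unfolding has rank ≥ 2; CP rank is at least every unfolding rank, so rank(T) ≥ 2. (This is only a lower bound: in general the CP rank may exceed every unfolding rank, so we still need to exhibit 2 rank-1 terms summing to T.)
Upper bound — finding two terms. Write S_k = T[:,:,k] for the frontal slices: S₁ = [[-10, 6], [22, -2]], S₂ = [[3, 15], [-21, -21]], S₃ = [[9, 3], [-27, -9]].
If T = a₁ ∘ b₁ ∘ c₁ + a₂ ∘ b₂ ∘ c₂ then each S_k = c₁[k]·a₁b₁ᵀ + c₂[k]·a₂b₂ᵀ. S₁ and S₂ are linearly independent, so a₁b₁ᵀ and a₂b₂ᵀ must span the same plane of matrices: they are the rank-1 matrices of the form x·S₁ + y·S₂.
det(x·S₁ + y·S₂) is −112·x² + 252·y² = (-28)·(2·x − 3·y)(2·x + 3·y), vanishing at (x:y) = (3:2) and (3:-2).
M₁ = 3·S₁ + 2·S₂ = [[-24, 48], [24, -48]] = (-24)·[1, -1][1, -2]ᵀ and M₂ = 3·S₁ − 2·S₂ = [[-36, -12], [108, 36]] = (-12)·[1, -3][3, 1]ᵀ, so take a₁ = [1, -1], b₁ = [1, -2], a₂ = [1, -3], b₂ = [3, 1].
Each slice is an integer combination of E₁ = a₁b₁ᵀ and E₂ = a₂b₂ᵀ: S₁ = −4·E₁ − 2·E₂, S₂ = −6·E₁ + 3·E₂, S₃ = 3·E₂; reading off coefficients, c₁ = [-4, -6, 0] and c₂ = [-2, 3, 3].
Hence T = [1, -1] ∘ [1, -2] ∘ [-4, -6, 0] + [1, -3] ∘ [3, 1] ∘ [-2, 3, 3], so rank(T) ≤ 2.
These bounds meet, so rank(T) = 2.
Check entry T[2,1,3] = -27: (-1)·(1)·(0) + (-3)·(3)·(3) = -27.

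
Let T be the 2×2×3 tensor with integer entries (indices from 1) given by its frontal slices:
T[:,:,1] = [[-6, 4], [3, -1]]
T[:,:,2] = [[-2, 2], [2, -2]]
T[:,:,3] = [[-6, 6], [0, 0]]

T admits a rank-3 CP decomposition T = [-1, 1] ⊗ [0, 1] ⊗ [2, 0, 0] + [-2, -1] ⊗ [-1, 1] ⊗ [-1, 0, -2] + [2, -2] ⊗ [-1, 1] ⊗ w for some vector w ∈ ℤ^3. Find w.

Subtract the known terms from T to get the rank-1 residual R = [2, -2] ⊗ [-1, 1] ⊗ w, so R[i,j,k] = a[i]·b[j]·w[k]. Pick indices with nonzero a[1]·b[1] = (2)·(-1) = -2. Only the fibre through (1,1,·) is needed: R[1,1,:] = T[1,1,:] − Σₗ aₗ[1]bₗ[1]cₗ = [-6, -2, -6] − (-1)·(0)·[2, 0, 0] − (-2)·(-1)·[-1, 0, -2] = [-4, -2, -2]. Then w[k] = R[1,1,k] / -2 for each k, giving w = [-4, -2, -2] / -2 = [2, 1, 1].

w = [2, 1, 1]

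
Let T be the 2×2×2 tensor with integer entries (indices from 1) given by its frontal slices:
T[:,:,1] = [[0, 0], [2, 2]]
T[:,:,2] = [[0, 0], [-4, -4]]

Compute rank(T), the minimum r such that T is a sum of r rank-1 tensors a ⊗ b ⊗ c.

Lower bound: T ≠ 0 (e.g. T[2,1,1] = 2), so rank(T) ≥ 1.
Upper bound: if T = a ⊗ b ⊗ c then every fibre of T is a multiple of the corresponding factor, so read the factors off the fibres through the nonzero entry T[2,1,1] = 2.
The mode-1 fibre T[:,1,1] = [0, 2] gives a = [0, 1] (primitive direction); the mode-2 fibre T[2,:,1] = [2, 2] gives b = [1, 1]; then c[k] = T[2,1,k] / (a[2]·b[1]) = [2, -4] / 1 = [2, -4].
Expanding [0, 1] ⊗ [1, 1] ⊗ [2, -4] reproduces all 8 entries of T, so T = [0, 1] ⊗ [1, 1] ⊗ [2, -4] and rank(T) ≤ 1.
These bounds meet, so rank(T) = 1.

1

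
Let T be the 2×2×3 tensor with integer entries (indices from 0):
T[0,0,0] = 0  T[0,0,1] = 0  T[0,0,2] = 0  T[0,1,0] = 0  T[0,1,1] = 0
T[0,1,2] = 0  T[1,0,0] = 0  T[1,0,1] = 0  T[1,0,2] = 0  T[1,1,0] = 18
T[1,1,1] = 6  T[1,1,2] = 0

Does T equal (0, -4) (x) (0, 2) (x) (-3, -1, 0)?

Reconstruct entry (1,1,0) from the claimed factors: Σₗ aₗ[1]bₗ[1]cₗ[0] = (-4)·(2)·(-3) = 24, but T[1,1,0] = 18. The claim is false.

No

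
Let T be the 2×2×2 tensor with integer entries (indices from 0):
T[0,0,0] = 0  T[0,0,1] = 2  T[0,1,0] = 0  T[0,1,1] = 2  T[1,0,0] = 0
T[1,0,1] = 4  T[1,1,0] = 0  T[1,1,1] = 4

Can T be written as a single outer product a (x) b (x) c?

Yes

If T = a (x) b (x) c then every fibre of T is a multiple of the corresponding factor, so read the factors off the fibres through the nonzero entry T[0,0,1] = 2.
The mode-1 fibre T[:,0,1] = [2, 4] gives a = (1, 2) (primitive direction); the mode-2 fibre T[0,:,1] = [2, 2] gives b = (1, 1); then c[k] = T[0,0,k] / (a[0]·b[0]) = [0, 2] / 1 = (0, 2).
Expanding (1, 2) (x) (1, 1) (x) (0, 2) reproduces all 8 entries of T, so T = (1, 2) (x) (1, 1) (x) (0, 2) and rank(T) ≤ 1.
Equivalently every frontal slice T[:,:,k] is c[k] times the rank-1 matrix (1, 2) (x) (1, 1). So T has rank 1 (it is nonzero).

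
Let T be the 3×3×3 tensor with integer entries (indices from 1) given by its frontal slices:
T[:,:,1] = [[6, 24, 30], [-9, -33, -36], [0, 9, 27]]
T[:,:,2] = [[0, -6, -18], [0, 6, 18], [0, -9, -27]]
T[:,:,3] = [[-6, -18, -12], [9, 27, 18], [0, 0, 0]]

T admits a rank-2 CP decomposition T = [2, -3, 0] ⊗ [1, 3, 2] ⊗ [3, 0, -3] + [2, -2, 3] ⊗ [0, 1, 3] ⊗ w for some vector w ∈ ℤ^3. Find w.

w = [3, -3, 0]

Subtract the known terms from T to get the rank-1 residual R = [2, -2, 3] ⊗ [0, 1, 3] ⊗ w, so R[i,j,k] = a[i]·b[j]·w[k]. Pick indices with nonzero a[1]·b[2] = (2)·(1) = 2. Only the fibre through (1,2,·) is needed: R[1,2,:] = T[1,2,:] − Σₗ aₗ[1]bₗ[2]cₗ = [24, -6, -18] − (2)·(3)·[3, 0, -3] = [6, -6, 0]. Then w[k] = R[1,2,k] / 2 for each k, giving w = [6, -6, 0] / 2 = [3, -3, 0].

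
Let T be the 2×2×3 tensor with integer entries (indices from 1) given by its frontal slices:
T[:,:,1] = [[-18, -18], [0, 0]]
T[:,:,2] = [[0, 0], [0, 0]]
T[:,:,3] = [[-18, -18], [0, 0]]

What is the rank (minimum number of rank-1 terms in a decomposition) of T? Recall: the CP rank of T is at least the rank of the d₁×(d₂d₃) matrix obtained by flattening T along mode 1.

1

Lower bound: T ≠ 0 (e.g. T[1,1,1] = -18), so rank(T) ≥ 1.
Upper bound: the mode-1 fibre T[:,1,1] = [-18, 0] gives a = [1, 0] (primitive direction); the mode-2 fibre T[1,:,1] = [-18, -18] gives b = [1, 1]; then c[k] = T[1,1,k] / (a[1]·b[1]) = [-18, 0, -18] / 1 = [-18, 0, -18].
Expanding [1, 0] (x) [1, 1] (x) [-18, 0, -18] reproduces all 12 entries of T, so T = [1, 0] (x) [1, 1] (x) [-18, 0, -18] and rank(T) ≤ 1.
These bounds meet, so rank(T) = 1.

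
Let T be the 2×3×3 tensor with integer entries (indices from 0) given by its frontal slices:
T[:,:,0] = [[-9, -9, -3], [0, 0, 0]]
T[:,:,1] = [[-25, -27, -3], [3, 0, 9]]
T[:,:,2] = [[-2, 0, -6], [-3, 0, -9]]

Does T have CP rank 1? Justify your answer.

The mode-2 unfolding of T (rows indexed by j, columns by (i,k) = (0,0), (0,1), (0,2), (1,0), (1,1), (1,2)) is [[-9, -25, -2, 0, 3, -3], [-9, -27, 0, 0, 0, 0], [-3, -3, -6, 0, 9, -9]].
There the 2×2 minor on rows j ∈ {0, 1}, columns (i,k) ∈ {(0,0), (0,1)} is det [[-9, -25], [-9, -27]] = 18 ≠ 0, so this unfolding has rank ≥ 2; CP rank is at least every unfolding rank, so rank(T) ≥ 2.
In particular rank(T) ≥ 2 > 1, so T is not rank-1.

No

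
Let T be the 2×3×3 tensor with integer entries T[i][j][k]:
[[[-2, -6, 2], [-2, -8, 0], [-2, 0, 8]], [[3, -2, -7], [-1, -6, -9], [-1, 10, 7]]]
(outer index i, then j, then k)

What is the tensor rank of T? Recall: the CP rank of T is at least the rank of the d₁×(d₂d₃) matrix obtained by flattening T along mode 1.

3

Lower bound: the mode-3 unfolding of T (rows indexed by k, columns by (i,j) = (0,0), (0,1), (0,2), (1,0), (1,1), (1,2)) is [[-2, -2, -2, 3, -1, -1], [-6, -8, 0, -2, -6, 10], [2, 0, 8, -7, -9, 7]].
There the 3×3 minor on rows k ∈ {0, 1, 2}, columns (i,j) ∈ {(0,0), (0,1), (1,0)} is det [[-2, -2, 3], [-6, -8, -2], [2, 0, -7]] = 28 ≠ 0, so this unfolding has rank ≥ 3; CP rank is at least every unfolding rank, so rank(T) ≥ 3. (Unfolding ranks only ever bound the CP rank from below — rank(T) can be strictly larger than all of them — so the matching upper bound has to come from an explicit 3-term decomposition.)
Upper bound: T is a sum of 3 rank-1 terms, T = [0, 1] ⊗ [1, -1, -1] ⊗ [2, 0, -1] + [1, 2] ⊗ [1, 2, -2] ⊗ [0, -2, -2] + [2, -1] ⊗ [1, 1, 1] ⊗ [-1, -2, 2] (one valid choice — decompositions are not unique — normalised so each a, b is primitive with positive first nonzero entry; check it by expanding all entries), so rank(T) ≤ 3.
These bounds meet, so rank(T) = 3.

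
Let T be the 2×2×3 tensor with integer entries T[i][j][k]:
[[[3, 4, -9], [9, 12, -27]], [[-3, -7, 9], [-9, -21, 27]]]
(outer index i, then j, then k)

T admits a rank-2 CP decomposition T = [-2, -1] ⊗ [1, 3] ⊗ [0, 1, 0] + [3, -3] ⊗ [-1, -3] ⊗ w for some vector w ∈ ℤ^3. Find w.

Subtract the known terms from T to get the rank-1 residual R = [3, -3] ⊗ [-1, -3] ⊗ w, so R[i,j,k] = a[i]·b[j]·w[k]. Pick indices with nonzero a[0]·b[0] = (3)·(-1) = -3. Only the fibre through (0,0,·) is needed: R[0,0,:] = T[0,0,:] − Σₗ aₗ[0]bₗ[0]cₗ = [3, 4, -9] − (-2)·(1)·[0, 1, 0] = [3, 6, -9]. Then w[k] = R[0,0,k] / -3 for each k, giving w = [3, 6, -9] / -3 = [-1, -2, 3].

w = [-1, -2, 3]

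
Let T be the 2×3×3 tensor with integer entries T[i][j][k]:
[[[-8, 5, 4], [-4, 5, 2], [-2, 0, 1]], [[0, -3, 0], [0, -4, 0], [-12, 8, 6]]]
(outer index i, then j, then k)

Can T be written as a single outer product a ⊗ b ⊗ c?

No

The mode-2 unfolding of T (rows indexed by j, columns by (i,k) = (0,0), (0,1), (0,2), (1,0), (1,1), (1,2)) is [[-8, 5, 4, 0, -3, 0], [-4, 5, 2, 0, -4, 0], [-2, 0, 1, -12, 8, 6]].
There the 3×3 minor on rows j ∈ {0, 1, 2}, columns (i,k) ∈ {(0,0), (0,1), (1,0)} is det [[-8, 5, 0], [-4, 5, 0], [-2, 0, -12]] = 240 ≠ 0, so this unfolding has rank ≥ 3; CP rank is at least every unfolding rank, so rank(T) ≥ 3.
In particular rank(T) ≥ 3 > 1, so T is not rank-1.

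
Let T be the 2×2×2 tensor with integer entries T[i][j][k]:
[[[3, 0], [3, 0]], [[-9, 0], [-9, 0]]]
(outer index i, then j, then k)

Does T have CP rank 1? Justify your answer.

Yes

If T = a ⊗ b ⊗ c then every fibre of T is a multiple of the corresponding factor, so read the factors off the fibres through the nonzero entry T[0,0,0] = 3.
The mode-1 fibre T[:,0,0] = [3, -9] gives a = (1, -3) (primitive direction); the mode-2 fibre T[0,:,0] = [3, 3] gives b = (1, 1); then c[k] = T[0,0,k] / (a[0]·b[0]) = [3, 0] / 1 = (3, 0).
Expanding (1, -3) ⊗ (1, 1) ⊗ (3, 0) reproduces all 8 entries of T, so T = (1, -3) ⊗ (1, 1) ⊗ (3, 0) and rank(T) ≤ 1.
Equivalently every frontal slice T[:,:,k] is c[k] times the rank-1 matrix (1, -3) ⊗ (1, 1). So T has rank 1 (it is nonzero).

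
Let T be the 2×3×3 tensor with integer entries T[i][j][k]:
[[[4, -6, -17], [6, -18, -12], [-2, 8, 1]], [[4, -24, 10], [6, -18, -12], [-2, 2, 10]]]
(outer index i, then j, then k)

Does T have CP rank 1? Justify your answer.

The mode-3 unfolding of T (rows indexed by k, columns by (i,j) = (0,0), (0,1), (0,2), (1,0), (1,1), (1,2)) is [[4, 6, -2, 4, 6, -2], [-6, -18, 8, -24, -18, 2], [-17, -12, 1, 10, -12, 10]].
There the 2×2 minor on rows k ∈ {0, 1}, columns (i,j) ∈ {(0,0), (0,1)} is det [[4, 6], [-6, -18]] = -36 ≠ 0, so this unfolding has rank ≥ 2; CP rank is at least every unfolding rank, so rank(T) ≥ 2.
In particular rank(T) ≥ 2 > 1, so T is not rank-1.

No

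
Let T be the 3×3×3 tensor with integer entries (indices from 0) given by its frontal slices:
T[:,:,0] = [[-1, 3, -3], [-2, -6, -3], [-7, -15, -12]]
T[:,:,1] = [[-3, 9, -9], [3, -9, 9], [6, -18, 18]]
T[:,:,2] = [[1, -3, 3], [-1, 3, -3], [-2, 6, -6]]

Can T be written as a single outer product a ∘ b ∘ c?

No

The mode-1 unfolding of T (rows indexed by i, columns by (j,k) = (0,0), (0,1), (0,2), (1,0), (1,1), (1,2), (2,0), (2,1), (2,2)) is [[-1, -3, 1, 3, 9, -3, -3, -9, 3], [-2, 3, -1, -6, -9, 3, -3, 9, -3], [-7, 6, -2, -15, -18, 6, -12, 18, -6]].
There the 2×2 minor on rows i ∈ {0, 1}, columns (j,k) ∈ {(0,0), (0,1)} is det [[-1, -3], [-2, 3]] = -9 ≠ 0, so this unfolding has rank ≥ 2; CP rank is at least every unfolding rank, so rank(T) ≥ 2.
In particular rank(T) ≥ 2 > 1, so T is not rank-1.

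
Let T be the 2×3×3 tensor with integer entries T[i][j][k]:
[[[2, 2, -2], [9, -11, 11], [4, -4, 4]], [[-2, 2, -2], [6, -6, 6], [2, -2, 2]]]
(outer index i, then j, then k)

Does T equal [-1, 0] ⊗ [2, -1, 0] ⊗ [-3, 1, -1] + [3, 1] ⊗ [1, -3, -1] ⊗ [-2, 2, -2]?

No

Reconstruct entry (0,0,0) from the claimed factors: Σₗ aₗ[0]bₗ[0]cₗ[0] = (-1)·(2)·(-3) + (3)·(1)·(-2) = 0, but T[0,0,0] = 2. The claim is false.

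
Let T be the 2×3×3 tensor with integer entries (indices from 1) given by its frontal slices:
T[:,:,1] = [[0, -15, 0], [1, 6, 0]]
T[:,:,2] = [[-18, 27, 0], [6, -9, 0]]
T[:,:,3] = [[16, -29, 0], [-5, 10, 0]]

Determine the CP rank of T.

2

Lower bound: the mode-2 unfolding of T (rows indexed by j, columns by (i,k) = (1,1), (1,2), (1,3), (2,1), (2,2), (2,3)) is [[0, -18, 16, 1, 6, -5], [-15, 27, -29, 6, -9, 10], [0, 0, 0, 0, 0, 0]].
There the 2×2 minor on rows j ∈ {1, 2}, columns (i,k) ∈ {(1,1), (1,2)} is det [[0, -18], [-15, 27]] = -270 ≠ 0, so this unfolding has rank ≥ 2; CP rank is at least every unfolding rank, so rank(T) ≥ 2. (Flattening ranks never certify an upper bound on CP rank; for that we must actually write T with 2 rank-1 terms.)
Upper bound — finding two terms. Write S_k = T[:,:,k] for the frontal slices: S₁ = [[0, -15, 0], [1, 6, 0]], S₂ = [[-18, 27, 0], [6, -9, 0]], S₃ = [[16, -29, 0], [-5, 10, 0]].
If T = a₁ ⊗ b₁ ⊗ c₁ + a₂ ⊗ b₂ ⊗ c₂ then each S_k = c₁[k]·a₁b₁ᵀ + c₂[k]·a₂b₂ᵀ. S₁ and S₂ are linearly independent, so a₁b₁ᵀ and a₂b₂ᵀ must span the same plane of matrices: they are the rank-1 matrices of the form x·S₁ + y·S₂.
The 2×2 minor of x·S₁ + y·S₂ on rows {1,2}, columns {1,2} is 15·x² − 45·xy = 15·(x − 3·y)(x), vanishing at (x:y) = (3:1) and (0:1).
M₁ = 3·S₁ + S₂ = [[-18, -18, 0], [9, 9, 0]] = (-9)·[2, -1][1, 1, 0]ᵀ and M₂ = S₂ = [[-18, 27, 0], [6, -9, 0]] = (-3)·[3, -1][2, -3, 0]ᵀ, so take a₁ = [2, -1], b₁ = [1, 1, 0], a₂ = [3, -1], b₂ = [2, -3, 0].
Each slice is an integer combination of E₁ = a₁b₁ᵀ and E₂ = a₂b₂ᵀ: S₁ = −3·E₁ + E₂, S₂ = −3·E₂, S₃ = −E₁ + 3·E₂; reading off coefficients, c₁ = [-3, 0, -1] and c₂ = [1, -3, 3].
Hence T = [2, -1] ⊗ [1, 1, 0] ⊗ [-3, 0, -1] + [3, -1] ⊗ [2, -3, 0] ⊗ [1, -3, 3], so rank(T) ≤ 2.
These bounds meet, so rank(T) = 2.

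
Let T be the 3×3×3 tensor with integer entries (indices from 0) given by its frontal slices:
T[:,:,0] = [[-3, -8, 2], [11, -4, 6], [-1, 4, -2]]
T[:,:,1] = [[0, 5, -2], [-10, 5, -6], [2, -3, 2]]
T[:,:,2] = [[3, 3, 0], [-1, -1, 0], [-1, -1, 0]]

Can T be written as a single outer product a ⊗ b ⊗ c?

No

The mode-2 unfolding of T (rows indexed by j, columns by (i,k) = (0,0), (0,1), (0,2), (1,0), (1,1), (1,2), (2,0), (2,1), (2,2)) is [[-3, 0, 3, 11, -10, -1, -1, 2, -1], [-8, 5, 3, -4, 5, -1, 4, -3, -1], [2, -2, 0, 6, -6, 0, -2, 2, 0]].
There the 2×2 minor on rows j ∈ {0, 1}, columns (i,k) ∈ {(0,0), (0,1)} is det [[-3, 0], [-8, 5]] = -15 ≠ 0, so this unfolding has rank ≥ 2; CP rank is at least every unfolding rank, so rank(T) ≥ 2.
In particular rank(T) ≥ 2 > 1, so T is not rank-1.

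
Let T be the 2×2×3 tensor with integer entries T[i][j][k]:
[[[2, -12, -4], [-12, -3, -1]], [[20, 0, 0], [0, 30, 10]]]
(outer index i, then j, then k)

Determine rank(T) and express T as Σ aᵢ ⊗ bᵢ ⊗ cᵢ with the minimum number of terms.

rank(T) = 2

Lower bound: the mode-1 unfolding of T (rows indexed by i, columns by (j,k) = (0,0), (0,1), (0,2), (1,0), (1,1), (1,2)) is [[2, -12, -4, -12, -3, -1], [20, 0, 0, 0, 30, 10]].
There the 2×2 minor on rows i ∈ {0, 1}, columns (j,k) ∈ {(0,0), (0,1)} is det [[2, -12], [20, 0]] = 240 ≠ 0, so this unfolding has rank ≥ 2; CP rank is at least every unfolding rank, so rank(T) ≥ 2. (Unfolding ranks only ever bound the CP rank from below — rank(T) can be strictly larger than all of them — so the matching upper bound has to come from an explicit 2-term decomposition.)
Upper bound — finding two terms. Write S_k = T[:,:,k] for the frontal slices: S₀ = [[2, -12], [20, 0]], S₁ = [[-12, -3], [0, 30]], S₂ = [[-4, -1], [0, 10]].
If T = a₁ ⊗ b₁ ⊗ c₁ + a₂ ⊗ b₂ ⊗ c₂ then each S_k = c₁[k]·a₁b₁ᵀ + c₂[k]·a₂b₂ᵀ. S₀ and S₁ are linearly independent, so a₁b₁ᵀ and a₂b₂ᵀ must span the same plane of matrices: they are the rank-1 matrices of the form x·S₀ + y·S₁.
det(x·S₀ + y·S₁) is 240·x² + 120·xy − 360·y² = 120·(2·x + 3·y)(x − y), vanishing at (x:y) = (3:-2) and (1:1).
M₁ = 3·S₀ − 2·S₁ = [[30, -30], [60, -60]] = 30·[1, 2][1, -1]ᵀ and M₂ = S₀ + S₁ = [[-10, -15], [20, 30]] = (-5)·[1, -2][2, 3]ᵀ, so take a₁ = [1, 2], b₁ = [1, -1], a₂ = [1, -2], b₂ = [2, 3].
Each slice is an integer combination of E₁ = a₁b₁ᵀ and E₂ = a₂b₂ᵀ: S₀ = 6·E₁ − 2·E₂, S₁ = −6·E₁ − 3·E₂, S₂ = −2·E₁ − E₂; reading off coefficients, c₁ = [6, -6, -2] and c₂ = [-2, -3, -1].
Hence T = [1, 2] ⊗ [1, -1] ⊗ [6, -6, -2] + [1, -2] ⊗ [2, 3] ⊗ [-2, -3, -1], so rank(T) ≤ 2.
These bounds meet, so rank(T) = 2.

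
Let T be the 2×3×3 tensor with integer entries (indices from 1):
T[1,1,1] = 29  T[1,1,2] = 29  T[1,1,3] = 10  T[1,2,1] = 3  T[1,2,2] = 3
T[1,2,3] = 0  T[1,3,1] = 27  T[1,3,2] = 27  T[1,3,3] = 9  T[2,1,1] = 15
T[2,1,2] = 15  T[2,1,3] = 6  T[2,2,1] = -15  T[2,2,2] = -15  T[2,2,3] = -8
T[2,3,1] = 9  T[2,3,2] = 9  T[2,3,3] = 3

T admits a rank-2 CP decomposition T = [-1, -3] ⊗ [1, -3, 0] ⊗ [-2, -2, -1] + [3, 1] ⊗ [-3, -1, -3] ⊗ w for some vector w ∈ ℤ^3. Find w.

Subtract the known terms from T to get the rank-1 residual R = [3, 1] ⊗ [-3, -1, -3] ⊗ w, so R[i,j,k] = a[i]·b[j]·w[k]. Pick indices with nonzero a[1]·b[1] = (3)·(-3) = -9. Only the fibre through (1,1,·) is needed: R[1,1,:] = T[1,1,:] − Σₗ aₗ[1]bₗ[1]cₗ = [29, 29, 10] − (-1)·(1)·[-2, -2, -1] = [27, 27, 9]. Then w[k] = R[1,1,k] / -9 for each k, giving w = [27, 27, 9] / -9 = [-3, -3, -1].

w = [-3, -3, -1]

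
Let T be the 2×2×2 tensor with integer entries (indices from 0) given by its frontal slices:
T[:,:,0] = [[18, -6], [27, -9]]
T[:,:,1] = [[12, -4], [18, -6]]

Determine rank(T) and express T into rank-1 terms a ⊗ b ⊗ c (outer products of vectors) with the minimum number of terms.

Lower bound: T ≠ 0 (e.g. T[0,0,0] = 18), so rank(T) ≥ 1.
Upper bound: if T = a ⊗ b ⊗ c then every fibre of T is a multiple of the corresponding factor, so read the factors off the fibres through the nonzero entry T[0,0,0] = 18.
The mode-1 fibre T[:,0,0] = [18, 27] gives a = (2, 3) (primitive direction); the mode-2 fibre T[0,:,0] = [18, -6] gives b = (3, -1); then c[k] = T[0,0,k] / (a[0]·b[0]) = [18, 12] / 6 = (3, 2).
Expanding (2, 3) ⊗ (3, -1) ⊗ (3, 2) reproduces all 8 entries of T, so T = (2, 3) ⊗ (3, -1) ⊗ (3, 2) and rank(T) ≤ 1.
These bounds meet, so rank(T) = 1.
Check entry T[1,0,1] = 18: (3)·(3)·(2) = 18.

rank(T) = 1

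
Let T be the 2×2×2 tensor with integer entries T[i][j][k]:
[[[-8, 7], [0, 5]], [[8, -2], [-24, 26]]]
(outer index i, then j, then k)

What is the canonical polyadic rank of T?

2

Lower bound: the mode-2 unfolding of T (rows indexed by j, columns by (i,k) = (0,0), (0,1), (1,0), (1,1)) is [[-8, 7, 8, -2], [0, 5, -24, 26]].
There the 2×2 minor on rows j ∈ {0, 1}, columns (i,k) ∈ {(0,0), (0,1)} is det [[-8, 7], [0, 5]] = -40 ≠ 0, so this unfolding has rank ≥ 2; CP rank is at least every unfolding rank, so rank(T) ≥ 2. (Flattening ranks never certify an upper bound on CP rank; for that we must actually write T with 2 rank-1 terms.)
Upper bound — finding two terms. Write S_k = T[:,:,k] for the frontal slices: S₀ = [[-8, 0], [8, -24]], S₁ = [[7, 5], [-2, 26]].
If T = a₁ (x) b₁ (x) c₁ + a₂ (x) b₂ (x) c₂ then each S_k = c₁[k]·a₁b₁ᵀ + c₂[k]·a₂b₂ᵀ. S₀ and S₁ are linearly independent, so a₁b₁ᵀ and a₂b₂ᵀ must span the same plane of matrices: they are the rank-1 matrices of the form x·S₀ + y·S₁.
det(x·S₀ + y·S₁) is 192·x² − 416·xy + 192·y² = 32·(2·x − 3·y)(3·x − 2·y), vanishing at (x:y) = (3:2) and (2:3).
M₁ = 3·S₀ + 2·S₁ = [[-10, 10], [20, -20]] = (-10)·[1, -2][1, -1]ᵀ and M₂ = 2·S₀ + 3·S₁ = [[5, 15], [10, 30]] = 5·[1, 2][1, 3]ᵀ, so take a₁ = [1, -2], b₁ = [1, -1], a₂ = [1, 2], b₂ = [1, 3].
Each slice is an integer combination of E₁ = a₁b₁ᵀ and E₂ = a₂b₂ᵀ: S₀ = −6·E₁ − 2·E₂, S₁ = 4·E₁ + 3·E₂; reading off coefficients, c₁ = [-6, 4] and c₂ = [-2, 3].
Hence T = [1, -2] (x) [1, -1] (x) [-6, 4] + [1, 2] (x) [1, 3] (x) [-2, 3], so rank(T) ≤ 2.
These bounds meet, so rank(T) = 2.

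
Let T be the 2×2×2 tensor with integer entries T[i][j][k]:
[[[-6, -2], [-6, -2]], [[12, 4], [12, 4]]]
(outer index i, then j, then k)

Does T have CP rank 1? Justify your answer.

If T = a (x) b (x) c then every fibre of T is a multiple of the corresponding factor, so read the factors off the fibres through the nonzero entry T[0,0,0] = -6.
The mode-1 fibre T[:,0,0] = [-6, 12] gives a = (1, -2) (primitive direction); the mode-2 fibre T[0,:,0] = [-6, -6] gives b = (1, 1); then c[k] = T[0,0,k] / (a[0]·b[0]) = [-6, -2] / 1 = (-6, -2).
Expanding (1, -2) (x) (1, 1) (x) (-6, -2) reproduces all 8 entries of T, so T = (1, -2) (x) (1, 1) (x) (-6, -2) and rank(T) ≤ 1.
Equivalently every frontal slice T[:,:,k] is c[k] times the rank-1 matrix (1, -2) (x) (1, 1). So T has rank 1 (it is nonzero).

Yes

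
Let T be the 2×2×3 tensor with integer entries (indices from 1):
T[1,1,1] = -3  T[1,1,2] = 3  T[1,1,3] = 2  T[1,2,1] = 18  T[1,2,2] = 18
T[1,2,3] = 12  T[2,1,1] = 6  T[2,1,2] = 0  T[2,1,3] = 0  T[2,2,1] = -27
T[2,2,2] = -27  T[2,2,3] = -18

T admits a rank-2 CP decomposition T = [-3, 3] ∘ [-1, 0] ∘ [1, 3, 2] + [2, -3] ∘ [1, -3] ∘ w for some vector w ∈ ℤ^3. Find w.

Subtract the known terms from T to get the rank-1 residual R = [2, -3] ∘ [1, -3] ∘ w, so R[i,j,k] = a[i]·b[j]·w[k]. Pick indices with nonzero a[1]·b[1] = (2)·(1) = 2. Only the fibre through (1,1,·) is needed: R[1,1,:] = T[1,1,:] − Σₗ aₗ[1]bₗ[1]cₗ = [-3, 3, 2] − (-3)·(-1)·[1, 3, 2] = [-6, -6, -4]. Then w[k] = R[1,1,k] / 2 for each k, giving w = [-6, -6, -4] / 2 = [-3, -3, -2].

w = [-3, -3, -2]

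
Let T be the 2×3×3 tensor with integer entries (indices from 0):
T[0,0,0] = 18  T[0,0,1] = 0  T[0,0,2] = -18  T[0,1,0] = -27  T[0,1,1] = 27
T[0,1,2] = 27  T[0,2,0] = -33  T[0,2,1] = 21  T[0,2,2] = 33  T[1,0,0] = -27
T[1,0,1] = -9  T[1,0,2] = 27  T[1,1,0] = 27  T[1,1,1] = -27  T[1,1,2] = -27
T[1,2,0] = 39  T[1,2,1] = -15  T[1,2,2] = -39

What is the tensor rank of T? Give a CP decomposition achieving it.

rank(T) = 2

Lower bound: the mode-3 unfolding of T (rows indexed by k, columns by (i,j) = (0,0), (0,1), (0,2), (1,0), (1,1), (1,2)) is [[18, -27, -33, -27, 27, 39], [0, 27, 21, -9, -27, -15], [-18, 27, 33, 27, -27, -39]].
There the 2×2 minor on rows k ∈ {0, 1}, columns (i,j) ∈ {(0,0), (0,1)} is det [[18, -27], [0, 27]] = 486 ≠ 0, so this unfolding has rank ≥ 2; CP rank is at least every unfolding rank, so rank(T) ≥ 2. (Unfolding ranks only ever bound the CP rank from below — rank(T) can be strictly larger than all of them — so the matching upper bound has to come from an explicit 2-term decomposition.)
Upper bound — finding two terms. Write S_k = T[:,:,k] for the frontal slices: S₀ = [[18, -27, -33], [-27, 27, 39]], S₁ = [[0, 27, 21], [-9, -27, -15]], S₂ = [[-18, 27, 33], [27, -27, -39]].
If T = a₁ ⊗ b₁ ⊗ c₁ + a₂ ⊗ b₂ ⊗ c₂ then each S_k = c₁[k]·a₁b₁ᵀ + c₂[k]·a₂b₂ᵀ. S₀ and S₁ are linearly independent, so a₁b₁ᵀ and a₂b₂ᵀ must span the same plane of matrices: they are the rank-1 matrices of the form x·S₀ + y·S₁.
The 2×2 minor of x·S₀ + y·S₁ on rows {0,1}, columns {0,1} is −243·x² + 243·y² = (-243)·(x − y)(x + y), vanishing at (x:y) = (1:1) and (1:-1).
M₁ = S₀ + S₁ = [[18, 0, -12], [-36, 0, 24]] = 6·[1, -2][3, 0, -2]ᵀ and M₂ = S₀ − S₁ = [[18, -54, -54], [-18, 54, 54]] = 18·[1, -1][1, -3, -3]ᵀ, so take a₁ = [1, -2], b₁ = [3, 0, -2], a₂ = [1, -1], b₂ = [1, -3, -3].
Each slice is an integer combination of E₁ = a₁b₁ᵀ and E₂ = a₂b₂ᵀ: S₀ = 3·E₁ + 9·E₂, S₁ = 3·E₁ − 9·E₂, S₂ = −3·E₁ − 9·E₂; reading off coefficients, c₁ = [3, 3, -3] and c₂ = [9, -9, -9].
Hence T = [1, -2] ⊗ [3, 0, -2] ⊗ [3, 3, -3] + [1, -1] ⊗ [1, -3, -3] ⊗ [9, -9, -9], so rank(T) ≤ 2.
These bounds meet, so rank(T) = 2.
Check entry T[0,2,2] = 33: (1)·(-2)·(-3) + (1)·(-3)·(-9) = 33.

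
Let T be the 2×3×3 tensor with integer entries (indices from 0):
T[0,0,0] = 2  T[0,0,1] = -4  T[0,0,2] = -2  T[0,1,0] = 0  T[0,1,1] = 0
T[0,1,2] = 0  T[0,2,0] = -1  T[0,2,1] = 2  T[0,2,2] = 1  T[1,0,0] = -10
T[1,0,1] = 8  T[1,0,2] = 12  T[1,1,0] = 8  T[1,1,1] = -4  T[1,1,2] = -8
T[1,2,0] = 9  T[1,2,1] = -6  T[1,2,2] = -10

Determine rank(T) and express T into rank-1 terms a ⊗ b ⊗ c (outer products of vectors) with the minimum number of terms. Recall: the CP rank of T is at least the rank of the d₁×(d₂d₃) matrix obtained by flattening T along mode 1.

rank(T) = 3

Lower bound: the mode-3 unfolding of T (rows indexed by k, columns by (i,j) = (0,0), (0,1), (0,2), (1,0), (1,1), (1,2)) is [[2, 0, -1, -10, 8, 9], [-4, 0, 2, 8, -4, -6], [-2, 0, 1, 12, -8, -10]].
There the 3×3 minor on rows k ∈ {0, 1, 2}, columns (i,j) ∈ {(0,0), (1,0), (1,1)} is det [[2, -10, 8], [-4, 8, -4], [-2, 12, -8]] = -48 ≠ 0, so this unfolding has rank ≥ 3; CP rank is at least every unfolding rank, so rank(T) ≥ 3. (Flattening ranks never certify an upper bound on CP rank; for that we must actually write T with 3 rank-1 terms.)
Upper bound: T is a sum of 3 rank-1 terms, T = [0, 1] ⊗ [1, -1, -1] ⊗ [-8, 4, 8] + [0, 1] ⊗ [2, 0, -1] ⊗ [0, 0, 1] + [1, -1] ⊗ [2, 0, -1] ⊗ [1, -2, -1] (written with every a and b primitive with positive leading entry and the scale carried by c; CP decompositions are not unique, and this one is verified by expanding entrywise), so rank(T) ≤ 3.
These bounds meet, so rank(T) = 3.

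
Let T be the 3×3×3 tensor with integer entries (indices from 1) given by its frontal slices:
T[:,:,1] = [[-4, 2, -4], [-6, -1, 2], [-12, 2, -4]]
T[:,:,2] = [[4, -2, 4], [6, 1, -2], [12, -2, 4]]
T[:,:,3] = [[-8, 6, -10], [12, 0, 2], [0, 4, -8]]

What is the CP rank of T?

Lower bound: the mode-1 unfolding of T (rows indexed by i, columns by (j,k) = (1,1), (1,2), (1,3), (2,1), (2,2), (2,3), (3,1), (3,2), (3,3)) is [[-4, 4, -8, 2, -2, 6, -4, 4, -10], [-6, 6, 12, -1, 1, 0, 2, -2, 2], [-12, 12, 0, 2, -2, 4, -4, 4, -8]].
There the 3×3 minor on rows i ∈ {1, 2, 3}, columns (j,k) ∈ {(1,1), (1,3), (2,3)} is det [[-4, -8, 6], [-6, 12, 0], [-12, 0, 4]] = 480 ≠ 0, so this unfolding has rank ≥ 3; CP rank is at least every unfolding rank, so rank(T) ≥ 3. (Flattening ranks never certify an upper bound on CP rank; for that we must actually write T with 3 rank-1 terms.)
Upper bound: T is a sum of 3 rank-1 terms, T = [0, 1, 1] ⊗ [1, 0, 0] ⊗ [-8, 8, 8] + [1, 1, 0] ⊗ [0, 1, -1] ⊗ [0, 0, 2] + [2, -1, 2] ⊗ [2, -1, 2] ⊗ [-1, 1, -2] (one valid choice — decompositions are not unique — normalised so each a, b is primitive with positive first nonzero entry; check it by expanding all entries), so rank(T) ≤ 3.
These bounds meet, so rank(T) = 3.

3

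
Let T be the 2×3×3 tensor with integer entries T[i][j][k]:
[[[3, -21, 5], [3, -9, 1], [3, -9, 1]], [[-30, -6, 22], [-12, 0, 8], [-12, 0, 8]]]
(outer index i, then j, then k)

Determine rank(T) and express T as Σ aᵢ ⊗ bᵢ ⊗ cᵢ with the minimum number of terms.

rank(T) = 2

Lower bound: in the mode-3 unfolding of T (rows indexed by k, columns by (i,j)) the 2×2 minor on rows k ∈ {0, 1}, columns (i,j) ∈ {(0,0), (0,1)} is det [[3, 3], [-21, -9]] = 36 ≠ 0, so that unfolding has rank ≥ 2 and hence rank(T) ≥ 2 (CP rank is at least every unfolding rank, though it can be larger).
Upper bound: with S_k = T[:,:,k], the two rank-1 terms a₁b₁ᵀ, a₂b₂ᵀ are the rank-1 members of the pencil x·S₀ + y·S₁.
The 2×2 minor of x·S₀ + y·S₁ on rows {0,1}, columns {0,1} is 54·x² − 54·y² = 54·(x − y)(x + y), vanishing at (x:y) = (1:1) and (1:-1).
M₁ = S₀ + S₁ = [[-18, -6, -6], [-36, -12, -12]] = (-6)·[1, 2][3, 1, 1]ᵀ and M₂ = S₀ − S₁ = [[24, 12, 12], [-24, -12, -12]] = 12·[1, -1][2, 1, 1]ᵀ, so take a₁ = [1, 2], b₁ = [3, 1, 1], a₂ = [1, -1], b₂ = [2, 1, 1].
Each slice is an integer combination of E₁ = a₁b₁ᵀ and E₂ = a₂b₂ᵀ: S₀ = −3·E₁ + 6·E₂, S₁ = −3·E₁ − 6·E₂, S₂ = 3·E₁ − 2·E₂; reading off coefficients, c₁ = [-3, -3, 3] and c₂ = [6, -6, -2].
Hence T = [1, 2] ⊗ [3, 1, 1] ⊗ [-3, -3, 3] + [1, -1] ⊗ [2, 1, 1] ⊗ [6, -6, -2], so rank(T) ≤ 2.
These bounds meet, so rank(T) = 2.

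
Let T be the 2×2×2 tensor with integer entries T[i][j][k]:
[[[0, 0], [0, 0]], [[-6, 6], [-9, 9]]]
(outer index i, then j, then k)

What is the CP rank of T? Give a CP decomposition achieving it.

rank(T) = 1

Lower bound: T ≠ 0 (e.g. T[1,0,0] = -6), so rank(T) ≥ 1.
Upper bound: if T = a (x) b (x) c then every fibre of T is a multiple of the corresponding factor, so read the factors off the fibres through the nonzero entry T[1,0,0] = -6.
The mode-1 fibre T[:,0,0] = [0, -6] gives a = [0, 1] (primitive direction); the mode-2 fibre T[1,:,0] = [-6, -9] gives b = [2, 3]; then c[k] = T[1,0,k] / (a[1]·b[0]) = [-6, 6] / 2 = [-3, 3].
Expanding [0, 1] (x) [2, 3] (x) [-3, 3] reproduces all 8 entries of T, so T = [0, 1] (x) [2, 3] (x) [-3, 3] and rank(T) ≤ 1.
These bounds meet, so rank(T) = 1.
Check entry T[0,1,0] = 0: (0)·(3)·(-3) = 0.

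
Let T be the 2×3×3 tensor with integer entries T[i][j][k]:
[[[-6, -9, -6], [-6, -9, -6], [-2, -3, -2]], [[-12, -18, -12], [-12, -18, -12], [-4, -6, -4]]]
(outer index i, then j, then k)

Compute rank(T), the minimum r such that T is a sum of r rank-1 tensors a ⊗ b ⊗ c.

Lower bound: T ≠ 0 (e.g. T[0,0,0] = -6), so rank(T) ≥ 1.
Upper bound: if T = a ⊗ b ⊗ c then every fibre of T is a multiple of the corresponding factor, so read the factors off the fibres through the nonzero entry T[0,0,0] = -6.
The mode-1 fibre T[:,0,0] = [-6, -12] gives a = [1, 2] (primitive direction); the mode-2 fibre T[0,:,0] = [-6, -6, -2] gives b = [3, 3, 1]; then c[k] = T[0,0,k] / (a[0]·b[0]) = [-6, -9, -6] / 3 = [-2, -3, -2].
Expanding [1, 2] ⊗ [3, 3, 1] ⊗ [-2, -3, -2] reproduces all 18 entries of T, so T = [1, 2] ⊗ [3, 3, 1] ⊗ [-2, -3, -2] and rank(T) ≤ 1.
These bounds meet, so rank(T) = 1.

1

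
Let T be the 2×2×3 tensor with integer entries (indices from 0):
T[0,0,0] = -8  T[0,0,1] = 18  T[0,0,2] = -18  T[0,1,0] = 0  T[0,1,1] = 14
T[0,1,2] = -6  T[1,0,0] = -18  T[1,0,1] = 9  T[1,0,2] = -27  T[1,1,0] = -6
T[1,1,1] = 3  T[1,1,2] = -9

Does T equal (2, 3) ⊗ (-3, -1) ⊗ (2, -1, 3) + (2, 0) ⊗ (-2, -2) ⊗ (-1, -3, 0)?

Yes

Reconstruct entrywise from the claimed factors. For example, T[0,0,0] = -8 and Σₗ aₗ[0]bₗ[0]cₗ[0] = (2)·(-3)·(2) + (2)·(-2)·(-1) = -8; checking all 12 entries, every one matches. The claim holds.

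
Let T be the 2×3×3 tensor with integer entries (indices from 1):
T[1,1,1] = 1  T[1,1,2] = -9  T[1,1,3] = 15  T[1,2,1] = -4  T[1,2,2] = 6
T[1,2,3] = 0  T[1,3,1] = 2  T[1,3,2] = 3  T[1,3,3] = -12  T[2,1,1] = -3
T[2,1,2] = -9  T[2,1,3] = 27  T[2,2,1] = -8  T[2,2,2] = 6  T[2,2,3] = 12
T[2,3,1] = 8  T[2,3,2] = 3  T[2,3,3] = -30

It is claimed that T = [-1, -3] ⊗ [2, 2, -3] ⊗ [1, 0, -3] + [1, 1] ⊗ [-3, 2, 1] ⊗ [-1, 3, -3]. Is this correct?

Reconstruct entrywise from the claimed factors. For example, T[2,3,1] = 8 and Σₗ aₗ[2]bₗ[3]cₗ[1] = (-3)·(-3)·(1) + (1)·(1)·(-1) = 8; checking all 18 entries, every one matches. The claim holds.

Yes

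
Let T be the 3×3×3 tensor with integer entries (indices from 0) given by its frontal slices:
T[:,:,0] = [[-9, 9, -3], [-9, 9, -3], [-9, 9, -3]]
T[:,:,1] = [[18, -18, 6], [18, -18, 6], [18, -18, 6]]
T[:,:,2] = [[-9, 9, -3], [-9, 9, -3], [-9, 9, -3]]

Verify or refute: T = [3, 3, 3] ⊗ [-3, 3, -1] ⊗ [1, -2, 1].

Reconstruct entrywise from the claimed factors. For example, T[2,2,1] = 6 and Σₗ aₗ[2]bₗ[2]cₗ[1] = (3)·(-1)·(-2) = 6; checking all 27 entries, every one matches. The claim holds.

Yes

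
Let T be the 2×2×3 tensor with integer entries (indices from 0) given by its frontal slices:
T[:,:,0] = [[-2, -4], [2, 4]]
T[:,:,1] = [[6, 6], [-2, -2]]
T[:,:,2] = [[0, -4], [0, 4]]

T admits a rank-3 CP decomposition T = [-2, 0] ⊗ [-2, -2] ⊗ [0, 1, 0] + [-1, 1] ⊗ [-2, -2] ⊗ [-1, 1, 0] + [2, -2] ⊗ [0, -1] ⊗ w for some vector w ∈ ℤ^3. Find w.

Subtract the known terms from T to get the rank-1 residual R = [2, -2] ⊗ [0, -1] ⊗ w, so R[i,j,k] = a[i]·b[j]·w[k]. Pick indices with nonzero a[0]·b[1] = (2)·(-1) = -2. Only the fibre through (0,1,·) is needed: R[0,1,:] = T[0,1,:] − Σₗ aₗ[0]bₗ[1]cₗ = [-4, 6, -4] − (-2)·(-2)·[0, 1, 0] − (-1)·(-2)·[-1, 1, 0] = [-2, 0, -4]. Then w[k] = R[0,1,k] / -2 for each k, giving w = [-2, 0, -4] / -2 = [1, 0, 2].

w = [1, 0, 2]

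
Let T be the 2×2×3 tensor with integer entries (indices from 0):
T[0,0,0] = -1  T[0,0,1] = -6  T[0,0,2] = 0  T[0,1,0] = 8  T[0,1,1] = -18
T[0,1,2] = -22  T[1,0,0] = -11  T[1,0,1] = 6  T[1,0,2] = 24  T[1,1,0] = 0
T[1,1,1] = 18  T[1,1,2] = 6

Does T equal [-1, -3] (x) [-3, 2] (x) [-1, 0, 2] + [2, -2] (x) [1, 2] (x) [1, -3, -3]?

Reconstruct entry (0,1,0) from the claimed factors: Σₗ aₗ[0]bₗ[1]cₗ[0] = (-1)·(2)·(-1) + (2)·(2)·(1) = 6, but T[0,1,0] = 8. The claim is false.

No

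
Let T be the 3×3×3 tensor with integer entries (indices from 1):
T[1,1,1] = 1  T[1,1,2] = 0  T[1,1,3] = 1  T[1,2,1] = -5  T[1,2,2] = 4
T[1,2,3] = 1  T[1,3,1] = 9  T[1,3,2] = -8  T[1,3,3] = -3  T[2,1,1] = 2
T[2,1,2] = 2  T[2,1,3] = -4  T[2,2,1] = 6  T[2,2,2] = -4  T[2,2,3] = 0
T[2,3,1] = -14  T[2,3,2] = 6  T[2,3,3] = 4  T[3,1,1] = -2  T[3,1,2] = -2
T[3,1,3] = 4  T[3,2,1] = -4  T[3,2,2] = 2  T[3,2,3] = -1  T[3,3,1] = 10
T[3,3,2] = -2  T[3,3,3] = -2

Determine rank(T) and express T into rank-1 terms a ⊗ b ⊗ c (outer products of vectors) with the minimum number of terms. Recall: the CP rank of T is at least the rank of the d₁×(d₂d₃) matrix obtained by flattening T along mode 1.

rank(T) = 3

Lower bound: the mode-3 unfolding of T (rows indexed by k, columns by (i,j) = (1,1), (1,2), (1,3), (2,1), (2,2), (2,3), (3,1), (3,2), (3,3)) is [[1, -5, 9, 2, 6, -14, -2, -4, 10], [0, 4, -8, 2, -4, 6, -2, 2, -2], [1, 1, -3, -4, 0, 4, 4, -1, -2]].
There the 3×3 minor on rows k ∈ {1, 2, 3}, columns (i,j) ∈ {(1,1), (1,2), (2,1)} is det [[1, -5, 2], [0, 4, 2], [1, 1, -4]] = -36 ≠ 0, so this unfolding has rank ≥ 3; CP rank is at least every unfolding rank, so rank(T) ≥ 3. (Unfolding ranks only ever bound the CP rank from below — rank(T) can be strictly larger than all of them — so the matching upper bound has to come from an explicit 3-term decomposition.)
Upper bound: T is a sum of 3 rank-1 terms, T = (0, 1, -1) ⊗ (1, 0, -1) ⊗ (4, 2, -2) + (1, -2, 2) ⊗ (1, -1, 1) ⊗ (1, 0, 1) + (2, -2, 1) ⊗ (0, 1, -2) ⊗ (-2, 2, 1) (one valid choice — decompositions are not unique — normalised so each a, b is primitive with positive first nonzero entry; check it by expanding all entries), so rank(T) ≤ 3.
These bounds meet, so rank(T) = 3.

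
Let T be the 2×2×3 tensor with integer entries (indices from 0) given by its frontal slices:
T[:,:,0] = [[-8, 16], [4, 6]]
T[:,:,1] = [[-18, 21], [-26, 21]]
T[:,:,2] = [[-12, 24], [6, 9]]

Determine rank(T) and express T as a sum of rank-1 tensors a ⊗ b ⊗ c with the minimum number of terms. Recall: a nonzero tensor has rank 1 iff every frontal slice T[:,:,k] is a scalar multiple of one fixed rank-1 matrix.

Lower bound: the mode-3 unfolding of T (rows indexed by k, columns by (i,j) = (0,0), (0,1), (1,0), (1,1)) is [[-8, 16, 4, 6], [-18, 21, -26, 21], [-12, 24, 6, 9]].
There the 2×2 minor on rows k ∈ {0, 1}, columns (i,j) ∈ {(0,0), (0,1)} is det [[-8, 16], [-18, 21]] = 120 ≠ 0, so this unfolding has rank ≥ 2; CP rank is at least every unfolding rank, so rank(T) ≥ 2. (Flattening ranks never certify an upper bound on CP rank; for that we must actually write T with 2 rank-1 terms.)
Upper bound — finding two terms. Write S_k = T[:,:,k] for the frontal slices: S₀ = [[-8, 16], [4, 6]], S₁ = [[-18, 21], [-26, 21]], S₂ = [[-12, 24], [6, 9]].
If T = a₁ ⊗ b₁ ⊗ c₁ + a₂ ⊗ b₂ ⊗ c₂ then each S_k = c₁[k]·a₁b₁ᵀ + c₂[k]·a₂b₂ᵀ. S₀ and S₁ are linearly independent, so a₁b₁ᵀ and a₂b₂ᵀ must span the same plane of matrices: they are the rank-1 matrices of the form x·S₀ + y·S₁.
det(x·S₀ + y·S₁) is −112·x² + 56·xy + 168·y² = (-56)·(2·x − 3·y)(x + y), vanishing at (x:y) = (3:2) and (1:-1).
M₁ = 3·S₀ + 2·S₁ = [[-60, 90], [-40, 60]] = (-10)·(3, 2)(2, -3)ᵀ and M₂ = S₀ − S₁ = [[10, -5], [30, -15]] = 5·(1, 3)(2, -1)ᵀ, so take a₁ = (3, 2), b₁ = (2, -3), a₂ = (1, 3), b₂ = (2, -1).
Each slice is an integer combination of E₁ = a₁b₁ᵀ and E₂ = a₂b₂ᵀ: S₀ = −2·E₁ + 2·E₂, S₁ = −2·E₁ − 3·E₂, S₂ = −3·E₁ + 3·E₂; reading off coefficients, c₁ = (-2, -2, -3) and c₂ = (2, -3, 3).
Hence T = (3, 2) ⊗ (2, -3) ⊗ (-2, -2, -3) + (1, 3) ⊗ (2, -1) ⊗ (2, -3, 3), so rank(T) ≤ 2.
These bounds meet, so rank(T) = 2.

rank(T) = 2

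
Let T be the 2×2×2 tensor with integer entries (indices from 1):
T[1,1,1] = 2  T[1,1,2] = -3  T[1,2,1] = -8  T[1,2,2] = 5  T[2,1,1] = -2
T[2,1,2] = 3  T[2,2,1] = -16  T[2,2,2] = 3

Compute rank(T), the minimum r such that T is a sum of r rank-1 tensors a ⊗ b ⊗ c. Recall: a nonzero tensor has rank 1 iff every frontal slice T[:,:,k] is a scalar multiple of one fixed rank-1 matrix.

Lower bound: the mode-1 unfolding of T (rows indexed by i, columns by (j,k) = (1,1), (1,2), (2,1), (2,2)) is [[2, -3, -8, 5], [-2, 3, -16, 3]].
There the 2×2 minor on rows i ∈ {1, 2}, columns (j,k) ∈ {(1,1), (2,1)} is det [[2, -8], [-2, -16]] = -48 ≠ 0, so this unfolding has rank ≥ 2; CP rank is at least every unfolding rank, so rank(T) ≥ 2. (Flattening ranks never certify an upper bound on CP rank; for that we must actually write T with 2 rank-1 terms.)
Upper bound — finding two terms. Write S_k = T[:,:,k] for the frontal slices: S₁ = [[2, -8], [-2, -16]], S₂ = [[-3, 5], [3, 3]].
If T = a₁ ⊗ b₁ ⊗ c₁ + a₂ ⊗ b₂ ⊗ c₂ then each S_k = c₁[k]·a₁b₁ᵀ + c₂[k]·a₂b₂ᵀ. S₁ and S₂ are linearly independent, so a₁b₁ᵀ and a₂b₂ᵀ must span the same plane of matrices: they are the rank-1 matrices of the form x·S₁ + y·S₂.
det(x·S₁ + y·S₂) is −48·x² + 88·xy − 24·y² = (-8)·(2·x − 3·y)(3·x − y), vanishing at (x:y) = (3:2) and (1:3).
M₁ = 3·S₁ + 2·S₂ = [[0, -14], [0, -42]] = (-14)·[1, 3][0, 1]ᵀ and M₂ = S₁ + 3·S₂ = [[-7, 7], [7, -7]] = (-7)·[1, -1][1, -1]ᵀ, so take a₁ = [1, 3], b₁ = [0, 1], a₂ = [1, -1], b₂ = [1, -1].
Each slice is an integer combination of E₁ = a₁b₁ᵀ and E₂ = a₂b₂ᵀ: S₁ = −6·E₁ + 2·E₂, S₂ = 2·E₁ − 3·E₂; reading off coefficients, c₁ = [-6, 2] and c₂ = [2, -3].
Hence T = [1, 3] ⊗ [0, 1] ⊗ [-6, 2] + [1, -1] ⊗ [1, -1] ⊗ [2, -3], so rank(T) ≤ 2.
These bounds meet, so rank(T) = 2.
Check entry T[2,1,1] = -2: (3)·(0)·(-6) + (-1)·(1)·(2) = -2.

2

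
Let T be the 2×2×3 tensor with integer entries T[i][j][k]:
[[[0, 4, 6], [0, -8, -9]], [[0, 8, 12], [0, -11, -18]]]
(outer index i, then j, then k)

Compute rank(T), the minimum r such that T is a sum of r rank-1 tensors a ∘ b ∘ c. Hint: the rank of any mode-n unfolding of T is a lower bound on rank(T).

2

Lower bound: the mode-3 unfolding of T (rows indexed by k, columns by (i,j) = (0,0), (0,1), (1,0), (1,1)) is [[0, 0, 0, 0], [4, -8, 8, -11], [6, -9, 12, -18]].
There the 2×2 minor on rows k ∈ {1, 2}, columns (i,j) ∈ {(0,0), (0,1)} is det [[4, -8], [6, -9]] = 12 ≠ 0, so this unfolding has rank ≥ 2; CP rank is at least every unfolding rank, so rank(T) ≥ 2. (Unfolding ranks only ever bound the CP rank from below — rank(T) can be strictly larger than all of them — so the matching upper bound has to come from an explicit 2-term decomposition.)
Upper bound — finding two terms. Write S_k = T[:,:,k] for the frontal slices: S₀ = [[0, 0], [0, 0]], S₁ = [[4, -8], [8, -11]], S₂ = [[6, -9], [12, -18]].
If T = a₁ ∘ b₁ ∘ c₁ + a₂ ∘ b₂ ∘ c₂ then each S_k = c₁[k]·a₁b₁ᵀ + c₂[k]·a₂b₂ᵀ. S₁ and S₂ are linearly independent, so a₁b₁ᵀ and a₂b₂ᵀ must span the same plane of matrices: they are the rank-1 matrices of the form x·S₁ + y·S₂.
det(x·S₁ + y·S₂) is 20·x² + 30·xy = 10·(2·x + 3·y)(x), vanishing at (x:y) = (3:-2) and (0:1).
M₁ = 3·S₁ − 2·S₂ = [[0, -6], [0, 3]] = (-3)·[2, -1][0, 1]ᵀ and M₂ = S₂ = [[6, -9], [12, -18]] = 3·[1, 2][2, -3]ᵀ, so take a₁ = [2, -1], b₁ = [0, 1], a₂ = [1, 2], b₂ = [2, -3].
Each slice is an integer combination of E₁ = a₁b₁ᵀ and E₂ = a₂b₂ᵀ: S₀ = 0, S₁ = −E₁ + 2·E₂, S₂ = 3·E₂; reading off coefficients, c₁ = [0, -1, 0] and c₂ = [0, 2, 3].
Hence T = [2, -1] ∘ [0, 1] ∘ [0, -1, 0] + [1, 2] ∘ [2, -3] ∘ [0, 2, 3], so rank(T) ≤ 2.
These bounds meet, so rank(T) = 2.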